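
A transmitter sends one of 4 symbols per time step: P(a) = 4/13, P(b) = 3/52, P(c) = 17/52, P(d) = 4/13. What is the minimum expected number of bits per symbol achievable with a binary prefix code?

Repeatedly combine the two least-probable nodes; the expected code length is the sum of the merged weights.
merge 3/52 + 4/13 → 19/52
merge 4/13 + 17/52 → 33/52
merge 19/52 + 33/52 → 1
L = 19/52 + 33/52 + 1 = 2 bits/symbol.

2 bits/symbol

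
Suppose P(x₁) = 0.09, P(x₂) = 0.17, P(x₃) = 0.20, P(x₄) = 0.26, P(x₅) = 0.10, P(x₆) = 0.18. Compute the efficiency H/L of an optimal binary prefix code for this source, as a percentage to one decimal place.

Entropy H = −Σ p log₂ p ≈ 2.4944 bits.
Huffman merges: 9/100+1/10→19/100; 17/100+9/50→7/20; 19/100+1/5→39/100; 13/50+7/20→61/100; 39/100+61/100→1. L = 127/50 ≈ 2.5400.
Efficiency = H/L = 2.4944/2.5400 = 98.2%.

98.2%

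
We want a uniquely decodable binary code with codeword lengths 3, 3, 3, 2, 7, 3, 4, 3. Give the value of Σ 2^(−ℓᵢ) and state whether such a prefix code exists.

With common denominator 2^7 = 128: Σ 2^(−ℓᵢ) = 16/128 + 16/128 + 16/128 + 32/128 + 1/128 + 16/128 + 8/128 + 16/128 = 121/128 = 0.9453125.
Kraft's inequality requires Σ ≤ 1; here Σ = 0.9453125 ≤ 1, so such a prefix code exists.

0.9453125; yes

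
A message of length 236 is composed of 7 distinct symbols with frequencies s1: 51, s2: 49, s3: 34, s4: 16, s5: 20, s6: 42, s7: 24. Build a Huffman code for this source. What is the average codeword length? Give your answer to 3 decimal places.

Probabilities are the counts divided by 236.
Repeatedly combine the two least-probable nodes; the expected code length is the sum of the merged weights.
merge 4/59 + 5/59 → 9/59
merge 6/59 + 17/118 → 29/118
merge 9/59 + 21/118 → 39/118
merge 49/236 + 51/236 → 25/59
merge 29/118 + 39/118 → 34/59
merge 25/59 + 34/59 → 1
L = 9/59 + 29/118 + 39/118 + 25/59 + 34/59 + 1 = 161/59 ≈ 2.729 bits/symbol.

2.729 bits/symbol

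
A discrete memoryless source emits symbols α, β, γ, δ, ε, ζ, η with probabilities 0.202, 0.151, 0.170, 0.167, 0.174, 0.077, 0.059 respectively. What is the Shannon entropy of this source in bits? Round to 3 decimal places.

H = −Σ pᵢ log₂ pᵢ.
−0.202·log₂(0.202) = 0.4661
−0.151·log₂(0.151) = 0.4118
−0.170·log₂(0.170) = 0.4346
−0.167·log₂(0.167) = 0.4312
−0.174·log₂(0.174) = 0.4390
−0.077·log₂(0.077) = 0.2848
−0.059·log₂(0.059) = 0.2409
Sum ≈ 2.7085 → 2.708 bits.

2.708 bits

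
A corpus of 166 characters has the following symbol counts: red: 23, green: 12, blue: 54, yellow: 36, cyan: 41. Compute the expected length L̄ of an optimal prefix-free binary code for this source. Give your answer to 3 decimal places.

2.211 bits/symbol

Probabilities are the counts divided by 166.
Repeatedly combine the two least-probable nodes; the expected code length is the sum of the merged weights.
merge 6/83 + 23/166 → 35/166
merge 35/166 + 18/83 → 71/166
merge 41/166 + 27/83 → 95/166
merge 71/166 + 95/166 → 1
L = 35/166 + 71/166 + 95/166 + 1 = 367/166 ≈ 2.211 bits/symbol.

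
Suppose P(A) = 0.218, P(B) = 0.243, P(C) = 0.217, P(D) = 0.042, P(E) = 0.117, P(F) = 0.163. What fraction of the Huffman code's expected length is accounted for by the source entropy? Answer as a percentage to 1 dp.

98.1%

Entropy H = −Σ p log₂ p ≈ 2.4342 bits.
Huffman merges: 21/500+117/1000→159/1000; 159/1000+163/1000→161/500; 217/1000+109/500→87/200; 243/1000+161/500→113/200; 87/200+113/200→1. L = 2481/1000 ≈ 2.4810.
Efficiency = H/L = 2.4342/2.4810 = 98.1%.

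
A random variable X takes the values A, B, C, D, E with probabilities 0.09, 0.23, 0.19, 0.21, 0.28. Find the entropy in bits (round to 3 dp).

2.243 bits

H = −Σ pᵢ log₂ pᵢ.
−0.09·log₂(0.09) = 0.3127
−0.23·log₂(0.23) = 0.4877
−0.19·log₂(0.19) = 0.4552
−0.21·log₂(0.21) = 0.4728
−0.28·log₂(0.28) = 0.5142
Sum ≈ 2.2426 → 2.243 bits.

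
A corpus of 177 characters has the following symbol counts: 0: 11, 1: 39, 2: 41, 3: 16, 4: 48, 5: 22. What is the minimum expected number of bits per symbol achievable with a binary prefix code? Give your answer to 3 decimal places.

2.429 bits/symbol

Probabilities are the counts divided by 177.
Repeatedly combine the two least-probable nodes; the expected code length is the sum of the merged weights.
merge 11/177 + 16/177 → 9/59
merge 22/177 + 9/59 → 49/177
merge 13/59 + 41/177 → 80/177
merge 16/59 + 49/177 → 97/177
merge 80/177 + 97/177 → 1
L = 9/59 + 49/177 + 80/177 + 97/177 + 1 = 430/177 ≈ 2.429 bits/symbol.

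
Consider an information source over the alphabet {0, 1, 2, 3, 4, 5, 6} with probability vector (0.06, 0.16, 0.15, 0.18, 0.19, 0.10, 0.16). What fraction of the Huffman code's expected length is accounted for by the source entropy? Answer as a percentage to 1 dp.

98.0%

Entropy H = −Σ p log₂ p ≈ 2.7328 bits.
Huffman merges: 3/50+1/10→4/25; 3/20+4/25→31/100; 4/25+4/25→8/25; 9/50+19/100→37/100; 31/100+8/25→63/100; 37/100+63/100→1. L = 279/100 ≈ 2.7900.
Efficiency = H/L = 2.7328/2.7900 = 98.0%.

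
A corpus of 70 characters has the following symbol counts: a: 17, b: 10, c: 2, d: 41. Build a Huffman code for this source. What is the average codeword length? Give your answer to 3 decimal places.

1.586 bits/symbol

Probabilities are the counts divided by 70.
Repeatedly combine the two least-probable nodes; the expected code length is the sum of the merged weights.
merge 1/35 + 1/7 → 6/35
merge 6/35 + 17/70 → 29/70
merge 29/70 + 41/70 → 1
L = 6/35 + 29/70 + 1 = 111/70 ≈ 1.586 bits/symbol.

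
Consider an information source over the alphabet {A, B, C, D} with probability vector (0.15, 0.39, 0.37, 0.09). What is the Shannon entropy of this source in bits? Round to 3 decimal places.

1.784 bits

H = −Σ pᵢ log₂ pᵢ.
−0.15·log₂(0.15) = 0.4105
−0.39·log₂(0.39) = 0.5298
−0.37·log₂(0.37) = 0.5307
−0.09·log₂(0.09) = 0.3127
Sum ≈ 1.7837 → 1.784 bits.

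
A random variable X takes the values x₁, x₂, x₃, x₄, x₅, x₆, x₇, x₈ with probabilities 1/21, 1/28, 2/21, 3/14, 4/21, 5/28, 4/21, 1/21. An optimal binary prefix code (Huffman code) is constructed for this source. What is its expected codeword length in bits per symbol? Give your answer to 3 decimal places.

2.810 bits/symbol

Repeatedly combine the two least-probable nodes; the expected code length is the sum of the merged weights.
merge 1/28 + 1/21 → 1/12
merge 1/21 + 1/12 → 11/84
merge 2/21 + 11/84 → 19/84
merge 5/28 + 4/21 → 31/84
merge 4/21 + 3/14 → 17/42
merge 19/84 + 31/84 → 25/42
merge 17/42 + 25/42 → 1
L = 1/12 + 11/84 + 19/84 + 31/84 + 17/42 + 25/42 + 1 = 59/21 ≈ 2.810 bits/symbol.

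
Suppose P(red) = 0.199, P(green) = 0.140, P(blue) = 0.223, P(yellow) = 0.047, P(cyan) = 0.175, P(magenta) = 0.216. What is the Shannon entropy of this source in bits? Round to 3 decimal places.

2.468 bits

H = −Σ pᵢ log₂ pᵢ.
−0.199·log₂(0.199) = 0.4635
−0.140·log₂(0.140) = 0.3971
−0.223·log₂(0.223) = 0.4828
−0.047·log₂(0.047) = 0.2073
−0.175·log₂(0.175) = 0.4401
−0.216·log₂(0.216) = 0.4776
Sum ≈ 2.4683 → 2.468 bits.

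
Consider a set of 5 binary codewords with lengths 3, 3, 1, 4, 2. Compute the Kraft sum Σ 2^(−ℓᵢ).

1.0625

With common denominator 2^4 = 16: Σ 2^(−ℓᵢ) = 2/16 + 2/16 + 8/16 + 1/16 + 4/16 = 17/16 = 1.0625.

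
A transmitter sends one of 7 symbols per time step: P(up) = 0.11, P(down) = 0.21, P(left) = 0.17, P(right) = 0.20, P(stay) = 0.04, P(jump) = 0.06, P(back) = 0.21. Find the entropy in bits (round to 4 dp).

H = −Σ pᵢ log₂ pᵢ.
−0.11·log₂(0.11) = 0.3503
−0.21·log₂(0.21) = 0.4728
−0.17·log₂(0.17) = 0.4346
−0.20·log₂(0.20) = 0.4644
−0.04·log₂(0.04) = 0.1858
−0.06·log₂(0.06) = 0.2435
−0.21·log₂(0.21) = 0.4728
Sum ≈ 2.6242 → 2.6242 bits.

2.6242 bits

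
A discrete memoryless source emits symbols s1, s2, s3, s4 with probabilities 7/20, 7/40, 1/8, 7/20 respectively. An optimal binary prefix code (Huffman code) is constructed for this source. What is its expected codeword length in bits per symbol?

Repeatedly combine the two least-probable nodes; the expected code length is the sum of the merged weights.
merge 1/8 + 7/40 → 3/10
merge 3/10 + 7/20 → 13/20
merge 7/20 + 13/20 → 1
L = 3/10 + 13/20 + 1 = 39/20 = 1.95 bits/symbol.

1.95 bits/symbol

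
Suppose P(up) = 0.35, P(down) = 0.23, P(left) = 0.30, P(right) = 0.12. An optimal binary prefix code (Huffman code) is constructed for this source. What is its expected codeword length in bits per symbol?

Repeatedly combine the two least-probable nodes; the expected code length is the sum of the merged weights.
merge 3/25 + 23/100 → 7/20
merge 3/10 + 7/20 → 13/20
merge 7/20 + 13/20 → 1
L = 7/20 + 13/20 + 1 = 2 bits/symbol.

2 bits/symbol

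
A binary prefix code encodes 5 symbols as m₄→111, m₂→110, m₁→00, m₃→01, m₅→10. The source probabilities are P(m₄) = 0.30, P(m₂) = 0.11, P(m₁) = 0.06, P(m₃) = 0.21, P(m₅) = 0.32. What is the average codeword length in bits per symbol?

2.41 bits/symbol

L̄ = Σ pᵢ·ℓᵢ = 0.30·3 + 0.11·3 + 0.06·2 + 0.21·2 + 0.32·2 = 2.41 bits/symbol.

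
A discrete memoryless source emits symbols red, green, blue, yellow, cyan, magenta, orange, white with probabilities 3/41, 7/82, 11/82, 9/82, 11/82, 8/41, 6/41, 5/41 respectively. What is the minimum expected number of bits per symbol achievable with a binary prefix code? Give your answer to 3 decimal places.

2.963 bits/symbol

Repeatedly combine the two least-probable nodes; the expected code length is the sum of the merged weights.
merge 3/41 + 7/82 → 13/82
merge 9/82 + 5/41 → 19/82
merge 11/82 + 11/82 → 11/41
merge 6/41 + 13/82 → 25/82
merge 8/41 + 19/82 → 35/82
merge 11/41 + 25/82 → 47/82
merge 35/82 + 47/82 → 1
L = 13/82 + 19/82 + 11/41 + 25/82 + 35/82 + 47/82 + 1 = 243/82 ≈ 2.963 bits/symbol.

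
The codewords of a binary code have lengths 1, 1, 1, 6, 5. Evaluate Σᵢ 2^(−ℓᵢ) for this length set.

With common denominator 2^6 = 64: Σ 2^(−ℓᵢ) = 32/64 + 32/64 + 32/64 + 1/64 + 2/64 = 99/64 = 1.546875.

1.546875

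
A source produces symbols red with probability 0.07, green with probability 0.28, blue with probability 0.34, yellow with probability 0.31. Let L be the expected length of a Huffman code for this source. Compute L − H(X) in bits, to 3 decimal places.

Entropy H = −Σ p log₂ p ≈ 1.8357 bits.
Huffman merges: 7/100+7/25→7/20; 31/100+17/50→13/20; 7/20+13/20→1. L = 2 ≈ 2.0000.
L − H = 2.0000 − 1.8357 = 0.164 bits.

0.164 bits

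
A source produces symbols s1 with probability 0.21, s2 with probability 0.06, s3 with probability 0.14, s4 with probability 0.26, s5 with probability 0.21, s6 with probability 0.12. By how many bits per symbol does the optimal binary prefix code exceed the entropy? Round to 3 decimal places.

0.041 bits

Entropy H = −Σ p log₂ p ≈ 2.4586 bits.
Huffman merges: 3/50+3/25→9/50; 7/50+9/50→8/25; 21/100+21/100→21/50; 13/50+8/25→29/50; 21/50+29/50→1. L = 5/2 ≈ 2.5000.
L − H = 2.5000 − 2.4586 = 0.041 bits.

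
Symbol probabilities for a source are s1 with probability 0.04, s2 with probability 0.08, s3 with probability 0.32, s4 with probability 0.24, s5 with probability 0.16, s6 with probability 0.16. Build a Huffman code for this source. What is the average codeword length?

Repeatedly combine the two least-probable nodes; the expected code length is the sum of the merged weights.
merge 1/25 + 2/25 → 3/25
merge 3/25 + 4/25 → 7/25
merge 4/25 + 6/25 → 2/5
merge 7/25 + 8/25 → 3/5
merge 2/5 + 3/5 → 1
L = 3/25 + 7/25 + 2/5 + 3/5 + 1 = 12/5 = 2.4 bits/symbol.

2.4 bits/symbol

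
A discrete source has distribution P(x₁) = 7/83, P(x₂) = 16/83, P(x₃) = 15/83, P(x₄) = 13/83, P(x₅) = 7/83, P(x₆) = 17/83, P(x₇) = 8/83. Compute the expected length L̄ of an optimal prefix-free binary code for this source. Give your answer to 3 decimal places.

2.771 bits/symbol

Repeatedly combine the two least-probable nodes; the expected code length is the sum of the merged weights.
merge 7/83 + 7/83 → 14/83
merge 8/83 + 13/83 → 21/83
merge 14/83 + 15/83 → 29/83
merge 16/83 + 17/83 → 33/83
merge 21/83 + 29/83 → 50/83
merge 33/83 + 50/83 → 1
L = 14/83 + 21/83 + 29/83 + 33/83 + 50/83 + 1 = 230/83 ≈ 2.771 bits/symbol.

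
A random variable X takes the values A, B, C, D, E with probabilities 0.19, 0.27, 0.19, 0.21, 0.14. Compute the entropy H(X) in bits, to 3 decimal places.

2.290 bits

H = −Σ pᵢ log₂ pᵢ.
−0.19·log₂(0.19) = 0.4552
−0.27·log₂(0.27) = 0.5100
−0.19·log₂(0.19) = 0.4552
−0.21·log₂(0.21) = 0.4728
−0.14·log₂(0.14) = 0.3971
Sum ≈ 2.2904 → 2.290 bits.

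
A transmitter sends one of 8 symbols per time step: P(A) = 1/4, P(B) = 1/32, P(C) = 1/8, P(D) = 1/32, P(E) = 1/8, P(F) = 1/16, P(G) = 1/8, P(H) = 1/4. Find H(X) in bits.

Each probability is a power of 1/2, so log₂(1/p) is an integer.
H = Σ p·log₂(1/p) = 1/4·2 + 1/32·5 + 1/8·3 + 1/32·5 + 1/8·3 + 1/16·4 + 1/8·3 + 1/4·2 = 2.6875 bits.

2.6875 bits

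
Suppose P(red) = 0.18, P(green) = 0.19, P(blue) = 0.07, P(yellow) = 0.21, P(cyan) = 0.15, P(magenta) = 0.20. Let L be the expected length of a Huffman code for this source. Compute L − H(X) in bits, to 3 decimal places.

Entropy H = −Σ p log₂ p ≈ 2.5168 bits.
Huffman merges: 7/100+3/20→11/50; 9/50+19/100→37/100; 1/5+21/100→41/100; 11/50+37/100→59/100; 41/100+59/100→1. L = 259/100 ≈ 2.5900.
L − H = 2.5900 − 2.5168 = 0.073 bits.

0.073 bits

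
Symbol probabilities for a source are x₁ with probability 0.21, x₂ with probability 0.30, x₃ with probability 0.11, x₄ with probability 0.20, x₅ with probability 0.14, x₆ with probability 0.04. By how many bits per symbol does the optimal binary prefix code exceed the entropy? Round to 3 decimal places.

0.049 bits

Entropy H = −Σ p log₂ p ≈ 2.3914 bits.
Huffman merges: 1/25+11/100→3/20; 7/50+3/20→29/100; 1/5+21/100→41/100; 29/100+3/10→59/100; 41/100+59/100→1. L = 61/25 ≈ 2.4400.
L − H = 2.4400 − 2.3914 = 0.049 bits.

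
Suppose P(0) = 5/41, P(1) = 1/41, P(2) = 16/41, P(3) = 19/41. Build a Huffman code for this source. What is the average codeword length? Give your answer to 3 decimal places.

Repeatedly combine the two least-probable nodes; the expected code length is the sum of the merged weights.
merge 1/41 + 5/41 → 6/41
merge 6/41 + 16/41 → 22/41
merge 19/41 + 22/41 → 1
L = 6/41 + 22/41 + 1 = 69/41 ≈ 1.683 bits/symbol.

1.683 bits/symbol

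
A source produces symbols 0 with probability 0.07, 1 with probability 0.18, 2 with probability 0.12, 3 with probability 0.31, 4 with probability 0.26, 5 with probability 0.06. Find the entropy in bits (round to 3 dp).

2.354 bits

H = −Σ pᵢ log₂ pᵢ.
−0.07·log₂(0.07) = 0.2686
−0.18·log₂(0.18) = 0.4453
−0.12·log₂(0.12) = 0.3671
−0.31·log₂(0.31) = 0.5238
−0.26·log₂(0.26) = 0.5053
−0.06·log₂(0.06) = 0.2435
Sum ≈ 2.3535 → 2.354 bits.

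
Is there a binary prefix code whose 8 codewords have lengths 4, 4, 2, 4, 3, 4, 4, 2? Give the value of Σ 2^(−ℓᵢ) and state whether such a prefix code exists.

With common denominator 2^4 = 16: Σ 2^(−ℓᵢ) = 1/16 + 1/16 + 4/16 + 1/16 + 2/16 + 1/16 + 1/16 + 4/16 = 15/16 = 0.9375.
Kraft's inequality requires Σ ≤ 1; here Σ = 0.9375 ≤ 1, so such a prefix code exists.

0.9375; yes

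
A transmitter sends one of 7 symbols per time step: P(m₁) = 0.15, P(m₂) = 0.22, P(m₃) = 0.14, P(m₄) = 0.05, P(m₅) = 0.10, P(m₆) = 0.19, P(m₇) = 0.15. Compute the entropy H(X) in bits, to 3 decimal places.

H = −Σ pᵢ log₂ pᵢ.
−0.15·log₂(0.15) = 0.4105
−0.22·log₂(0.22) = 0.4806
−0.14·log₂(0.14) = 0.3971
−0.05·log₂(0.05) = 0.2161
−0.10·log₂(0.10) = 0.3322
−0.19·log₂(0.19) = 0.4552
−0.15·log₂(0.15) = 0.4105
Sum ≈ 2.7023 → 2.702 bits.

2.702 bits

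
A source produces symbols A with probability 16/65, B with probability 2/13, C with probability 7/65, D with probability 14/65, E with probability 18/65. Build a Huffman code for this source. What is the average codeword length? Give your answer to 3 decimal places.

Repeatedly combine the two least-probable nodes; the expected code length is the sum of the merged weights.
merge 7/65 + 2/13 → 17/65
merge 14/65 + 16/65 → 6/13
merge 17/65 + 18/65 → 7/13
merge 6/13 + 7/13 → 1
L = 17/65 + 6/13 + 7/13 + 1 = 147/65 ≈ 2.262 bits/symbol.

2.262 bits/symbol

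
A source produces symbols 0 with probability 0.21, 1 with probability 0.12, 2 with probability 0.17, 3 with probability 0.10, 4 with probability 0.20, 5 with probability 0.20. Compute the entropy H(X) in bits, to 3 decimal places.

2.535 bits

H = −Σ pᵢ log₂ pᵢ.
−0.21·log₂(0.21) = 0.4728
−0.12·log₂(0.12) = 0.3671
−0.17·log₂(0.17) = 0.4346
−0.10·log₂(0.10) = 0.3322
−0.20·log₂(0.20) = 0.4644
−0.20·log₂(0.20) = 0.4644
Sum ≈ 2.5354 → 2.535 bits.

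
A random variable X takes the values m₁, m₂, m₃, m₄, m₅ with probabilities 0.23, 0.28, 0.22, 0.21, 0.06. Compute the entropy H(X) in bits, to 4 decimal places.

H = −Σ pᵢ log₂ pᵢ.
−0.23·log₂(0.23) = 0.4877
−0.28·log₂(0.28) = 0.5142
−0.22·log₂(0.22) = 0.4806
−0.21·log₂(0.21) = 0.4728
−0.06·log₂(0.06) = 0.2435
Sum ≈ 2.1988 → 2.1988 bits.

2.1988 bits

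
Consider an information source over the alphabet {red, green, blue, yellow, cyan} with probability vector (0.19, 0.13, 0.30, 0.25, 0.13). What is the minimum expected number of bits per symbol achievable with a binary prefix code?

Repeatedly combine the two least-probable nodes; the expected code length is the sum of the merged weights.
merge 13/100 + 13/100 → 13/50
merge 19/100 + 1/4 → 11/25
merge 13/50 + 3/10 → 14/25
merge 11/25 + 14/25 → 1
L = 13/50 + 11/25 + 14/25 + 1 = 113/50 = 2.26 bits/symbol.

2.26 bits/symbol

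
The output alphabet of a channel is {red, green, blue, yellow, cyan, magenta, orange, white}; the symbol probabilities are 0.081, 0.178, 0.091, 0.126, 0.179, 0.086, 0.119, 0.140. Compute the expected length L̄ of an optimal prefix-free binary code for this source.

2.988 bits/symbol

Repeatedly combine the two least-probable nodes; the expected code length is the sum of the merged weights.
merge 81/1000 + 43/500 → 167/1000
merge 91/1000 + 119/1000 → 21/100
merge 63/500 + 7/50 → 133/500
merge 167/1000 + 89/500 → 69/200
merge 179/1000 + 21/100 → 389/1000
merge 133/500 + 69/200 → 611/1000
merge 389/1000 + 611/1000 → 1
L = 167/1000 + 21/100 + 133/500 + 69/200 + 389/1000 + 611/1000 + 1 = 747/250 = 2.988 bits/symbol.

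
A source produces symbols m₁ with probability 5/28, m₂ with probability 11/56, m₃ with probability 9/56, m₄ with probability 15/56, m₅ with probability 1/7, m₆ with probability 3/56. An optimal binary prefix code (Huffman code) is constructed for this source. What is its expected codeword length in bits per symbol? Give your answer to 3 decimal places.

Repeatedly combine the two least-probable nodes; the expected code length is the sum of the merged weights.
merge 3/56 + 1/7 → 11/56
merge 9/56 + 5/28 → 19/56
merge 11/56 + 11/56 → 11/28
merge 15/56 + 19/56 → 17/28
merge 11/28 + 17/28 → 1
L = 11/56 + 19/56 + 11/28 + 17/28 + 1 = 71/28 ≈ 2.536 bits/symbol.

2.536 bits/symbol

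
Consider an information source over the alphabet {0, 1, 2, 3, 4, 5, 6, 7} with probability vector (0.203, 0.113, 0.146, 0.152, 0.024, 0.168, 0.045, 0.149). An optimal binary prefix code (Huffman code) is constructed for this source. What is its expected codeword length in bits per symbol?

Repeatedly combine the two least-probable nodes; the expected code length is the sum of the merged weights.
merge 3/125 + 9/200 → 69/1000
merge 69/1000 + 113/1000 → 91/500
merge 73/500 + 149/1000 → 59/200
merge 19/125 + 21/125 → 8/25
merge 91/500 + 203/1000 → 77/200
merge 59/200 + 8/25 → 123/200
merge 77/200 + 123/200 → 1
L = 69/1000 + 91/500 + 59/200 + 8/25 + 77/200 + 123/200 + 1 = 1433/500 = 2.866 bits/symbol.

2.866 bits/symbol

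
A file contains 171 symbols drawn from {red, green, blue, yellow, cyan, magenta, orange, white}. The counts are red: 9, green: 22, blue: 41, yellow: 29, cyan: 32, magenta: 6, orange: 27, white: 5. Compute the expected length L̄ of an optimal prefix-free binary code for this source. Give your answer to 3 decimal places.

2.754 bits/symbol

Probabilities are the counts divided by 171.
Repeatedly combine the two least-probable nodes; the expected code length is the sum of the merged weights.
merge 5/171 + 2/57 → 11/171
merge 1/19 + 11/171 → 20/171
merge 20/171 + 22/171 → 14/57
merge 3/19 + 29/171 → 56/171
merge 32/171 + 41/171 → 73/171
merge 14/57 + 56/171 → 98/171
merge 73/171 + 98/171 → 1
L = 11/171 + 20/171 + 14/57 + 56/171 + 73/171 + 98/171 + 1 = 157/57 ≈ 2.754 bits/symbol.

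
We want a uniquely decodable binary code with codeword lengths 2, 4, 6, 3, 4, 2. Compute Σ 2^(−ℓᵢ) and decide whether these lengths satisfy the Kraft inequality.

0.765625; yes

With common denominator 2^6 = 64: Σ 2^(−ℓᵢ) = 16/64 + 4/64 + 1/64 + 8/64 + 4/64 + 16/64 = 49/64 = 0.765625.
Kraft's inequality requires Σ ≤ 1; here Σ = 0.765625 ≤ 1, so such a prefix code exists.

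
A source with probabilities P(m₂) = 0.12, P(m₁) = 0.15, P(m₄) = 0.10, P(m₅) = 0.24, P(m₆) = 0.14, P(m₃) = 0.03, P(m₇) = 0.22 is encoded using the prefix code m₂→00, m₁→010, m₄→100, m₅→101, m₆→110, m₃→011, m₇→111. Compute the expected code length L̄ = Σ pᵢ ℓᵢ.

2.88 bits/symbol

L̄ = Σ pᵢ·ℓᵢ = 0.12·2 + 0.15·3 + 0.10·3 + 0.24·3 + 0.14·3 + 0.03·3 + 0.22·3 = 2.88 bits/symbol.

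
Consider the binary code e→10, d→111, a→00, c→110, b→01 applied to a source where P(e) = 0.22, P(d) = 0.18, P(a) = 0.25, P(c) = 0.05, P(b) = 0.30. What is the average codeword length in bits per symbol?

2.23 bits/symbol

L̄ = Σ pᵢ·ℓᵢ = 0.22·2 + 0.18·3 + 0.25·2 + 0.05·3 + 0.30·2 = 2.23 bits/symbol.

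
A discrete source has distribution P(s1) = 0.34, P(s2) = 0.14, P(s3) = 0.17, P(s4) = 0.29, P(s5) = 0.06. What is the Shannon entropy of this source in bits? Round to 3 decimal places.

H = −Σ pᵢ log₂ pᵢ.
−0.34·log₂(0.34) = 0.5292
−0.14·log₂(0.14) = 0.3971
−0.17·log₂(0.17) = 0.4346
−0.29·log₂(0.29) = 0.5179
−0.06·log₂(0.06) = 0.2435
Sum ≈ 2.1223 → 2.122 bits.

2.122 bits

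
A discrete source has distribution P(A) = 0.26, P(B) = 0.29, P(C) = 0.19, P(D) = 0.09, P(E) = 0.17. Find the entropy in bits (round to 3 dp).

2.226 bits

H = −Σ pᵢ log₂ pᵢ.
−0.26·log₂(0.26) = 0.5053
−0.29·log₂(0.29) = 0.5179
−0.19·log₂(0.19) = 0.4552
−0.09·log₂(0.09) = 0.3127
−0.17·log₂(0.17) = 0.4346
Sum ≈ 2.2257 → 2.226 bits.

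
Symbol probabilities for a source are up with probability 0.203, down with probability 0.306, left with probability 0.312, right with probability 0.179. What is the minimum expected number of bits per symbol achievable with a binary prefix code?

2 bits/symbol

Repeatedly combine the two least-probable nodes; the expected code length is the sum of the merged weights.
merge 179/1000 + 203/1000 → 191/500
merge 153/500 + 39/125 → 309/500
merge 191/500 + 309/500 → 1
L = 191/500 + 309/500 + 1 = 2 bits/symbol.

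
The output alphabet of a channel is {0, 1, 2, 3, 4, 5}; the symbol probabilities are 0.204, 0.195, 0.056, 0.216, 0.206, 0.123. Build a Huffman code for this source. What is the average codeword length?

Repeatedly combine the two least-probable nodes; the expected code length is the sum of the merged weights.
merge 7/125 + 123/1000 → 179/1000
merge 179/1000 + 39/200 → 187/500
merge 51/250 + 103/500 → 41/100
merge 27/125 + 187/500 → 59/100
merge 41/100 + 59/100 → 1
L = 179/1000 + 187/500 + 41/100 + 59/100 + 1 = 2553/1000 = 2.553 bits/symbol.

2.553 bits/symbol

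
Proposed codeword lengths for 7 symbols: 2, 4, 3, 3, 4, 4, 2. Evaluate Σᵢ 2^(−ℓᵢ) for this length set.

With common denominator 2^4 = 16: Σ 2^(−ℓᵢ) = 4/16 + 1/16 + 2/16 + 2/16 + 1/16 + 1/16 + 4/16 = 15/16 = 0.9375.

0.9375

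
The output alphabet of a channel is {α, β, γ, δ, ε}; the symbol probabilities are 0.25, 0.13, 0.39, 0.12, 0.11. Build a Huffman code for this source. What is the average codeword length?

Repeatedly combine the two least-probable nodes; the expected code length is the sum of the merged weights.
merge 11/100 + 3/25 → 23/100
merge 13/100 + 23/100 → 9/25
merge 1/4 + 9/25 → 61/100
merge 39/100 + 61/100 → 1
L = 23/100 + 9/25 + 61/100 + 1 = 11/5 = 2.2 bits/symbol.

2.2 bits/symbol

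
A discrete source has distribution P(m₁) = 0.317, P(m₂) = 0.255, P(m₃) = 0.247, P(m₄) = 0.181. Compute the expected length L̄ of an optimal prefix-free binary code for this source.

Repeatedly combine the two least-probable nodes; the expected code length is the sum of the merged weights.
merge 181/1000 + 247/1000 → 107/250
merge 51/200 + 317/1000 → 143/250
merge 107/250 + 143/250 → 1
L = 107/250 + 143/250 + 1 = 2 bits/symbol.

2 bits/symbol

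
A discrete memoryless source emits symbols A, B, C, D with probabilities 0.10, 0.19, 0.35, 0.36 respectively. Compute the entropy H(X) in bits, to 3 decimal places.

H = −Σ pᵢ log₂ pᵢ.
−0.10·log₂(0.10) = 0.3322
−0.19·log₂(0.19) = 0.4552
−0.35·log₂(0.35) = 0.5301
−0.36·log₂(0.36) = 0.5306
Sum ≈ 1.8481 → 1.848 bits.

1.848 bits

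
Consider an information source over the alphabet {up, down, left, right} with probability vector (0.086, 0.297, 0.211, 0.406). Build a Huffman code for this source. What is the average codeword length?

Repeatedly combine the two least-probable nodes; the expected code length is the sum of the merged weights.
merge 43/500 + 211/1000 → 297/1000
merge 297/1000 + 297/1000 → 297/500
merge 203/500 + 297/500 → 1
L = 297/1000 + 297/500 + 1 = 1891/1000 = 1.891 bits/symbol.

1.891 bits/symbol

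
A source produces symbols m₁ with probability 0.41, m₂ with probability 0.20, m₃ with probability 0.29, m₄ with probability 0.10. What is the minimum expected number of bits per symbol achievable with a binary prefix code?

Repeatedly combine the two least-probable nodes; the expected code length is the sum of the merged weights.
merge 1/10 + 1/5 → 3/10
merge 29/100 + 3/10 → 59/100
merge 41/100 + 59/100 → 1
L = 3/10 + 59/100 + 1 = 189/100 = 1.89 bits/symbol.

1.89 bits/symbol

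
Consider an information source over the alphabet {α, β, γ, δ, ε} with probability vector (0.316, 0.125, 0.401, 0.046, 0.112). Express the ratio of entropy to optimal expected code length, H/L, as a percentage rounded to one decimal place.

97.4%

Entropy H = −Σ p log₂ p ≈ 1.9869 bits.
Huffman merges: 23/500+14/125→79/500; 1/8+79/500→283/1000; 283/1000+79/250→599/1000; 401/1000+599/1000→1. L = 51/25 ≈ 2.0400.
Efficiency = H/L = 1.9869/2.0400 = 97.4%.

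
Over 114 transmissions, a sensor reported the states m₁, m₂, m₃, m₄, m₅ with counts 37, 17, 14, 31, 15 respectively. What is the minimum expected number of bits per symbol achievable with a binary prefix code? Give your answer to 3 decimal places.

Probabilities are the counts divided by 114.
Repeatedly combine the two least-probable nodes; the expected code length is the sum of the merged weights.
merge 7/57 + 5/38 → 29/114
merge 17/114 + 29/114 → 23/57
merge 31/114 + 37/114 → 34/57
merge 23/57 + 34/57 → 1
L = 29/114 + 23/57 + 34/57 + 1 = 257/114 ≈ 2.254 bits/symbol.

2.254 bits/symbol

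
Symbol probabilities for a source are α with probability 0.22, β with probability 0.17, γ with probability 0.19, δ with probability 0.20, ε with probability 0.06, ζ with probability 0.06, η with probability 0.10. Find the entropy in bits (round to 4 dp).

H = −Σ pᵢ log₂ pᵢ.
−0.22·log₂(0.22) = 0.4806
−0.17·log₂(0.17) = 0.4346
−0.19·log₂(0.19) = 0.4552
−0.20·log₂(0.20) = 0.4644
−0.06·log₂(0.06) = 0.2435
−0.06·log₂(0.06) = 0.2435
−0.10·log₂(0.10) = 0.3322
Sum ≈ 2.6540 → 2.6540 bits.

2.6540 bits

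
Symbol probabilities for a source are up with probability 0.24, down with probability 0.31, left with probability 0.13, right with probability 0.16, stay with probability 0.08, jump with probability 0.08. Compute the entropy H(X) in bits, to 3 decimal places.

H = −Σ pᵢ log₂ pᵢ.
−0.24·log₂(0.24) = 0.4941
−0.31·log₂(0.31) = 0.5238
−0.13·log₂(0.13) = 0.3826
−0.16·log₂(0.16) = 0.4230
−0.08·log₂(0.08) = 0.2915
−0.08·log₂(0.08) = 0.2915
Sum ≈ 2.4066 → 2.407 bits.

2.407 bits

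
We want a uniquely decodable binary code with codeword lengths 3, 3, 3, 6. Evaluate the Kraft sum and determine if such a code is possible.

With common denominator 2^6 = 64: Σ 2^(−ℓᵢ) = 8/64 + 8/64 + 8/64 + 1/64 = 25/64 = 0.390625.
Kraft's inequality requires Σ ≤ 1; here Σ = 0.390625 ≤ 1, so such a prefix code exists.

0.390625; yes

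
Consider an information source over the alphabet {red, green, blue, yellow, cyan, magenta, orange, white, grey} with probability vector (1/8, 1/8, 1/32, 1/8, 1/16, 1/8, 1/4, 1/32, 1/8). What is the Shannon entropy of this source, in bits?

Each probability is a power of 1/2, so log₂(1/p) is an integer.
H = Σ p·log₂(1/p) = 1/8·3 + 1/8·3 + 1/32·5 + 1/8·3 + 1/16·4 + 1/8·3 + 1/4·2 + 1/32·5 + 1/8·3 = 2.9375 bits.

2.9375 bits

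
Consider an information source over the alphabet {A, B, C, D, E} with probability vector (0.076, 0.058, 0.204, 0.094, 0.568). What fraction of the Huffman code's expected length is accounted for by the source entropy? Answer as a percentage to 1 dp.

Entropy H = −Σ p log₂ p ≈ 1.7728 bits.
Huffman merges: 29/500+19/250→67/500; 47/500+67/500→57/250; 51/250+57/250→54/125; 54/125+71/125→1. L = 897/500 ≈ 1.7940.
Efficiency = H/L = 1.7728/1.7940 = 98.8%.

98.8%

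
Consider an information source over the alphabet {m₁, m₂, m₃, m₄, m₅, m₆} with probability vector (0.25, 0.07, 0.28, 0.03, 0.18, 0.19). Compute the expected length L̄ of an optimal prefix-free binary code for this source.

2.38 bits/symbol

Repeatedly combine the two least-probable nodes; the expected code length is the sum of the merged weights.
merge 3/100 + 7/100 → 1/10
merge 1/10 + 9/50 → 7/25
merge 19/100 + 1/4 → 11/25
merge 7/25 + 7/25 → 14/25
merge 11/25 + 14/25 → 1
L = 1/10 + 7/25 + 11/25 + 14/25 + 1 = 119/50 = 2.38 bits/symbol.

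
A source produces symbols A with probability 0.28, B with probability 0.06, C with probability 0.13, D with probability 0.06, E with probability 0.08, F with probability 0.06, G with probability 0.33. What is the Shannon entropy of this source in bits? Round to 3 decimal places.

2.447 bits

H = −Σ pᵢ log₂ pᵢ.
−0.28·log₂(0.28) = 0.5142
−0.06·log₂(0.06) = 0.2435
−0.13·log₂(0.13) = 0.3826
−0.06·log₂(0.06) = 0.2435
−0.08·log₂(0.08) = 0.2915
−0.06·log₂(0.06) = 0.2435
−0.33·log₂(0.33) = 0.5278
Sum ≈ 2.4468 → 2.447 bits.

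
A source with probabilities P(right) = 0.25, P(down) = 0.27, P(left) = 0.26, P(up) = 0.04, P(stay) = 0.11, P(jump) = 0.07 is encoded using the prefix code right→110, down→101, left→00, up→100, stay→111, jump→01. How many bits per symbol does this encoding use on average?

2.67 bits/symbol

L̄ = Σ pᵢ·ℓᵢ = 0.25·3 + 0.27·3 + 0.26·2 + 0.04·3 + 0.11·3 + 0.07·2 = 2.67 bits/symbol.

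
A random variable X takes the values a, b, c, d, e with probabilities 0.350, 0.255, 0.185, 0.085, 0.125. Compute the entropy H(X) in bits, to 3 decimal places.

2.160 bits

H = −Σ pᵢ log₂ pᵢ.
−0.350·log₂(0.350) = 0.5301
−0.255·log₂(0.255) = 0.5027
−0.185·log₂(0.185) = 0.4504
−0.085·log₂(0.085) = 0.3023
−0.125·log₂(0.125) = 0.3750
Sum ≈ 2.1605 → 2.160 bits.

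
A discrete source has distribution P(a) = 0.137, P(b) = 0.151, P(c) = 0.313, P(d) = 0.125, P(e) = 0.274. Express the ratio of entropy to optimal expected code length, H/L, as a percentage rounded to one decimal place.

98.0%

Entropy H = −Σ p log₂ p ≈ 2.2160 bits.
Huffman merges: 1/8+137/1000→131/500; 151/1000+131/500→413/1000; 137/500+313/1000→587/1000; 413/1000+587/1000→1. L = 1131/500 ≈ 2.2620.
Efficiency = H/L = 2.2160/2.2620 = 98.0%.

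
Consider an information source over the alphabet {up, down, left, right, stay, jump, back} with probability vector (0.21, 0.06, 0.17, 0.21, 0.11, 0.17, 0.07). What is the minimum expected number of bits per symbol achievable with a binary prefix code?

2.71 bits/symbol

Repeatedly combine the two least-probable nodes; the expected code length is the sum of the merged weights.
merge 3/50 + 7/100 → 13/100
merge 11/100 + 13/100 → 6/25
merge 17/100 + 17/100 → 17/50
merge 21/100 + 21/100 → 21/50
merge 6/25 + 17/50 → 29/50
merge 21/50 + 29/50 → 1
L = 13/100 + 6/25 + 17/50 + 21/50 + 29/50 + 1 = 271/100 = 2.71 bits/symbol.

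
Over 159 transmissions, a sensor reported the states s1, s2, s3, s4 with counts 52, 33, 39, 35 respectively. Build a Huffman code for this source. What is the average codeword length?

Probabilities are the counts divided by 159.
Repeatedly combine the two least-probable nodes; the expected code length is the sum of the merged weights.
merge 11/53 + 35/159 → 68/159
merge 13/53 + 52/159 → 91/159
merge 68/159 + 91/159 → 1
L = 68/159 + 91/159 + 1 = 2 bits/symbol.

2 bits/symbol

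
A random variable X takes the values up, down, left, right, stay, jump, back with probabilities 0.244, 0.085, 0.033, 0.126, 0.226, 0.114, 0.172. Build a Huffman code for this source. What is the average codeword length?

2.648 bits/symbol

Repeatedly combine the two least-probable nodes; the expected code length is the sum of the merged weights.
merge 33/1000 + 17/200 → 59/500
merge 57/500 + 59/500 → 29/125
merge 63/500 + 43/250 → 149/500
merge 113/500 + 29/125 → 229/500
merge 61/250 + 149/500 → 271/500
merge 229/500 + 271/500 → 1
L = 59/500 + 29/125 + 149/500 + 229/500 + 271/500 + 1 = 331/125 = 2.648 bits/symbol.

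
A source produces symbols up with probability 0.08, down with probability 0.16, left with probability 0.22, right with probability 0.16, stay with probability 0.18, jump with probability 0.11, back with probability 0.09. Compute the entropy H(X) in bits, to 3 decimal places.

2.726 bits

H = −Σ pᵢ log₂ pᵢ.
−0.08·log₂(0.08) = 0.2915
−0.16·log₂(0.16) = 0.4230
−0.22·log₂(0.22) = 0.4806
−0.16·log₂(0.16) = 0.4230
−0.18·log₂(0.18) = 0.4453
−0.11·log₂(0.11) = 0.3503
−0.09·log₂(0.09) = 0.3127
Sum ≈ 2.7264 → 2.726 bits.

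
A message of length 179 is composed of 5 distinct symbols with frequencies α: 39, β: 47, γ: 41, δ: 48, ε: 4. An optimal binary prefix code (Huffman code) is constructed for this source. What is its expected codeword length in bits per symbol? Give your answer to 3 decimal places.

Probabilities are the counts divided by 179.
Repeatedly combine the two least-probable nodes; the expected code length is the sum of the merged weights.
merge 4/179 + 39/179 → 43/179
merge 41/179 + 43/179 → 84/179
merge 47/179 + 48/179 → 95/179
merge 84/179 + 95/179 → 1
L = 43/179 + 84/179 + 95/179 + 1 = 401/179 ≈ 2.240 bits/symbol.

2.240 bits/symbol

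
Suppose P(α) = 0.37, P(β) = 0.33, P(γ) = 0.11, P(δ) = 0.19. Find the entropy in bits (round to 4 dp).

1.8641 bits

H = −Σ pᵢ log₂ pᵢ.
−0.37·log₂(0.37) = 0.5307
−0.33·log₂(0.33) = 0.5278
−0.11·log₂(0.11) = 0.3503
−0.19·log₂(0.19) = 0.4552
Sum ≈ 1.8641 → 1.8641 bits.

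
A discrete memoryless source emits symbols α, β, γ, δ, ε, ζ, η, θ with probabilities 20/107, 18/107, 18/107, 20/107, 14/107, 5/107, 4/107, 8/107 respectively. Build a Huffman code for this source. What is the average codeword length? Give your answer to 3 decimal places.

Repeatedly combine the two least-probable nodes; the expected code length is the sum of the merged weights.
merge 4/107 + 5/107 → 9/107
merge 8/107 + 9/107 → 17/107
merge 14/107 + 17/107 → 31/107
merge 18/107 + 18/107 → 36/107
merge 20/107 + 20/107 → 40/107
merge 31/107 + 36/107 → 67/107
merge 40/107 + 67/107 → 1
L = 9/107 + 17/107 + 31/107 + 36/107 + 40/107 + 67/107 + 1 = 307/107 ≈ 2.869 bits/symbol.

2.869 bits/symbol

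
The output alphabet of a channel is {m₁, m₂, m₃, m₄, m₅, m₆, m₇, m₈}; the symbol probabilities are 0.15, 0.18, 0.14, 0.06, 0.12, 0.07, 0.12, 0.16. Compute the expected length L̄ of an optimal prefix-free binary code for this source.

Repeatedly combine the two least-probable nodes; the expected code length is the sum of the merged weights.
merge 3/50 + 7/100 → 13/100
merge 3/25 + 3/25 → 6/25
merge 13/100 + 7/50 → 27/100
merge 3/20 + 4/25 → 31/100
merge 9/50 + 6/25 → 21/50
merge 27/100 + 31/100 → 29/50
merge 21/50 + 29/50 → 1
L = 13/100 + 6/25 + 27/100 + 31/100 + 21/50 + 29/50 + 1 = 59/20 = 2.95 bits/symbol.

2.95 bits/symbol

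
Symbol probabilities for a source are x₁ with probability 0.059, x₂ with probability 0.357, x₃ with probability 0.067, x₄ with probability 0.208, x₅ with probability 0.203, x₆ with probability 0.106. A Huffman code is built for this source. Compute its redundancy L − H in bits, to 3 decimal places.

0.044 bits

Entropy H = −Σ p log₂ p ≈ 2.3141 bits.
Huffman merges: 59/1000+67/1000→63/500; 53/500+63/500→29/125; 203/1000+26/125→411/1000; 29/125+357/1000→589/1000; 411/1000+589/1000→1. L = 1179/500 ≈ 2.3580.
L − H = 2.3580 − 2.3141 = 0.044 bits.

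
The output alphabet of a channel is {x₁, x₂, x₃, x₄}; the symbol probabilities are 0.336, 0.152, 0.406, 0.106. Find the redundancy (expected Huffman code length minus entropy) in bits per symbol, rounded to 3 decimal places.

0.039 bits

Entropy H = −Σ p log₂ p ≈ 1.8130 bits.
Huffman merges: 53/500+19/125→129/500; 129/500+42/125→297/500; 203/500+297/500→1. L = 463/250 ≈ 1.8520.
L − H = 1.8520 − 1.8130 = 0.039 bits.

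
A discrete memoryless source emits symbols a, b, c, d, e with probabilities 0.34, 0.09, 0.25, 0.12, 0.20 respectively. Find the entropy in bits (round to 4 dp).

H = −Σ pᵢ log₂ pᵢ.
−0.34·log₂(0.34) = 0.5292
−0.09·log₂(0.09) = 0.3127
−0.25·log₂(0.25) = 0.5000
−0.12·log₂(0.12) = 0.3671
−0.20·log₂(0.20) = 0.4644
Sum ≈ 2.1733 → 2.1733 bits.

2.1733 bits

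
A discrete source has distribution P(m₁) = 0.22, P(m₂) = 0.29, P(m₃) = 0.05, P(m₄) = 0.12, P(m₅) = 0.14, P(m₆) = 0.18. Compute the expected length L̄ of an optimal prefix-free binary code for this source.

2.48 bits/symbol

Repeatedly combine the two least-probable nodes; the expected code length is the sum of the merged weights.
merge 1/20 + 3/25 → 17/100
merge 7/50 + 17/100 → 31/100
merge 9/50 + 11/50 → 2/5
merge 29/100 + 31/100 → 3/5
merge 2/5 + 3/5 → 1
L = 17/100 + 31/100 + 2/5 + 3/5 + 1 = 62/25 = 2.48 bits/symbol.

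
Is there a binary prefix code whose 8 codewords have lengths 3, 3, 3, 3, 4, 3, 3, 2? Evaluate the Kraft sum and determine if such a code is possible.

With common denominator 2^4 = 16: Σ 2^(−ℓᵢ) = 2/16 + 2/16 + 2/16 + 2/16 + 1/16 + 2/16 + 2/16 + 4/16 = 17/16 = 1.0625.
Kraft's inequality requires Σ ≤ 1; here Σ = 1.0625 > 1, so no such prefix code exists.

1.0625; no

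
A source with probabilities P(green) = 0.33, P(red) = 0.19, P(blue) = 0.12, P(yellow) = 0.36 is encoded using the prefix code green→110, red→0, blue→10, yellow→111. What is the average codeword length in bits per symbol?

2.5 bits/symbol

L̄ = Σ pᵢ·ℓᵢ = 0.33·3 + 0.19·1 + 0.12·2 + 0.36·3 = 2.5 bits/symbol.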